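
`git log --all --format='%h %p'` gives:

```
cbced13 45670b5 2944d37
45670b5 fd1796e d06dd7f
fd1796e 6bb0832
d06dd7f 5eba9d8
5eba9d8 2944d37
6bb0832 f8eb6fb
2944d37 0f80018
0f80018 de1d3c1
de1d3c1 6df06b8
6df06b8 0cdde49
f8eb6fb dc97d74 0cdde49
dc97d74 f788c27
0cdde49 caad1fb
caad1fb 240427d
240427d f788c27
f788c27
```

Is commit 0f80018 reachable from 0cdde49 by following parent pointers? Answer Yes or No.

Ancestors of 0cdde49: {0cdde49, 240427d, caad1fb, f788c27}.
0f80018 is not in that set, so it is not an ancestor of 0cdde49.

No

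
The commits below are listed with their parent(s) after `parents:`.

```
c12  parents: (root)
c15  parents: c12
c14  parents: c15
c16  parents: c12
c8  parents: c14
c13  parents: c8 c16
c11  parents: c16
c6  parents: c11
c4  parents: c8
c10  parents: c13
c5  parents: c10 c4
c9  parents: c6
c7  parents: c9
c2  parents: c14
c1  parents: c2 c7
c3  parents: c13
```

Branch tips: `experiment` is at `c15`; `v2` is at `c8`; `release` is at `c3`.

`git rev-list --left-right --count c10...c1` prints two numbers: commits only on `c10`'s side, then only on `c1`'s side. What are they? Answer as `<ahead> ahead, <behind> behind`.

Reachable from c10: {c10, c12, c13, c14, c15, c16, c8}.
Reachable from c1: {c1, c11, c12, c14, c15, c16, c2, c6, c7, c9}.
Only in c10's history (ahead): {c10, c13, c8} — 3.
Only in c1's history (behind): {c1, c11, c2, c6, c7, c9} — 6.

3 ahead, 6 behind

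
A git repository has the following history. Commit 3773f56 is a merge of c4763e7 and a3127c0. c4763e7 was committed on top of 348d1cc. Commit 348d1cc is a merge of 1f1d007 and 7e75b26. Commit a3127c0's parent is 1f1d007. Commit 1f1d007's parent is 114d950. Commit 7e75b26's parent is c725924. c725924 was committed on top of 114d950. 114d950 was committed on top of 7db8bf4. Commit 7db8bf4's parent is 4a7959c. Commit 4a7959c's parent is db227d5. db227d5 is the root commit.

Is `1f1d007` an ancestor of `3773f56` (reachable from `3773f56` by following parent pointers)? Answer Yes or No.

Yes

Ancestors of 3773f56 (commits reachable by following parents): {114d950, 1f1d007, 348d1cc, 3773f56, 4a7959c, 7db8bf4, 7e75b26, a3127c0, c4763e7, c725924, db227d5}.
1f1d007 is in that set, so it is an ancestor of 3773f56.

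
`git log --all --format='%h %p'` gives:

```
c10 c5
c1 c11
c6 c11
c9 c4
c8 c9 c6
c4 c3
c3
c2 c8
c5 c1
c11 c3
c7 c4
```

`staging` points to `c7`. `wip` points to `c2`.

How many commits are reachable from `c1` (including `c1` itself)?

3

Walking parent pointers from c1: reachable set = {c1, c11, c3}.
That is 3 commits.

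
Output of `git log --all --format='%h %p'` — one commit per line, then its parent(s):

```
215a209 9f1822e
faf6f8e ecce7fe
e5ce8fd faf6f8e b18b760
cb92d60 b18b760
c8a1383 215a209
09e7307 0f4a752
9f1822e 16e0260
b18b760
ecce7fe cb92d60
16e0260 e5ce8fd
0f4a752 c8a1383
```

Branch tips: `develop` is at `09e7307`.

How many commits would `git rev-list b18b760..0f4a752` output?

Reachable from 0f4a752: {0f4a752, 16e0260, 215a209, 9f1822e, b18b760, c8a1383, cb92d60, e5ce8fd, ecce7fe, faf6f8e}.
Reachable from b18b760: {b18b760}.
In 0f4a752's history but not b18b760's: {0f4a752, 16e0260, 215a209, 9f1822e, c8a1383, cb92d60, e5ce8fd, ecce7fe, faf6f8e} — 9 commits.

9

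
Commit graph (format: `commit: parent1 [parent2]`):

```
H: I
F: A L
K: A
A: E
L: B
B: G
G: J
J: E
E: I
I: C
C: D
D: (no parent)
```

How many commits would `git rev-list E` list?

4

Walking parent pointers from E: reachable set = {C, D, E, I}.
That is 4 commits.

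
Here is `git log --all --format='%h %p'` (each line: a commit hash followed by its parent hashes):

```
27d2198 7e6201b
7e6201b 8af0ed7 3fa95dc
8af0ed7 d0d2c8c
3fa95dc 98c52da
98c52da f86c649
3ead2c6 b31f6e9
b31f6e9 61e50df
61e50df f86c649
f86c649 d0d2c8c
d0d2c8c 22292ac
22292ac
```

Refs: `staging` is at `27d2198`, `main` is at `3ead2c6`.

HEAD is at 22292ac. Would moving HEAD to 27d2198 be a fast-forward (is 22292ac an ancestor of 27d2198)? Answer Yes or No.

Yes

A fast-forward from 22292ac to 27d2198 is possible iff 22292ac is an ancestor of 27d2198.
Ancestors of 27d2198: {22292ac, 27d2198, 3fa95dc, 7e6201b, 8af0ed7, 98c52da, d0d2c8c, f86c649}.
22292ac is among them, so fast-forward is possible.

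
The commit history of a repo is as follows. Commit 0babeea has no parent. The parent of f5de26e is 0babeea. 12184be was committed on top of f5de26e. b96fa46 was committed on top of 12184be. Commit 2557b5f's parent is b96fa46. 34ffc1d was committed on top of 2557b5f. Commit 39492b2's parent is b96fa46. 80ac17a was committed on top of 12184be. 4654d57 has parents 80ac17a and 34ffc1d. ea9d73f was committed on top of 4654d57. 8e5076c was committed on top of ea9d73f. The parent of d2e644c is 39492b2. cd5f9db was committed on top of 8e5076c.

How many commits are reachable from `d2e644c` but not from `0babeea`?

Reachable from d2e644c: {0babeea, 12184be, 39492b2, b96fa46, d2e644c, f5de26e}.
Reachable from 0babeea: {0babeea}.
In d2e644c's history but not 0babeea's: {12184be, 39492b2, b96fa46, d2e644c, f5de26e} — 5 commits.

5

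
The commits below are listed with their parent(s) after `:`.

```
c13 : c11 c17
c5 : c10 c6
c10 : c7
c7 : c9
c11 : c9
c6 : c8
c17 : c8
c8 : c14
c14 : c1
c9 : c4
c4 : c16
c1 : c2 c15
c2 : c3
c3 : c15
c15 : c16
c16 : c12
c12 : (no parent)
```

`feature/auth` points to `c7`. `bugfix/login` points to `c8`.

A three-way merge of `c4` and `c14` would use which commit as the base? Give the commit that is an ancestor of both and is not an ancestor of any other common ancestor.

Ancestors of c4: {c12, c16, c4}.
Ancestors of c14: {c1, c12, c14, c15, c16, c2, c3}.
Common ancestors: {c12, c16}.
Among these, c16 is not an ancestor of any other common ancestor — it is the merge base.

c16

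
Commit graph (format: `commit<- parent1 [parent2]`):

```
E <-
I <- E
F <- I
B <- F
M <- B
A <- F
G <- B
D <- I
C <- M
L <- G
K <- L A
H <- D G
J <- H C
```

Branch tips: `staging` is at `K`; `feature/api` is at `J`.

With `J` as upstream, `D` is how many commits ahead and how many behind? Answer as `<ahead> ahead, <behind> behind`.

Reachable from D: {D, E, I}.
Reachable from J: {B, C, D, E, F, G, H, I, J, M}.
Only in D's history (ahead): {} — 0.
Only in J's history (behind): {B, C, F, G, H, J, M} — 7.

0 ahead, 7 behind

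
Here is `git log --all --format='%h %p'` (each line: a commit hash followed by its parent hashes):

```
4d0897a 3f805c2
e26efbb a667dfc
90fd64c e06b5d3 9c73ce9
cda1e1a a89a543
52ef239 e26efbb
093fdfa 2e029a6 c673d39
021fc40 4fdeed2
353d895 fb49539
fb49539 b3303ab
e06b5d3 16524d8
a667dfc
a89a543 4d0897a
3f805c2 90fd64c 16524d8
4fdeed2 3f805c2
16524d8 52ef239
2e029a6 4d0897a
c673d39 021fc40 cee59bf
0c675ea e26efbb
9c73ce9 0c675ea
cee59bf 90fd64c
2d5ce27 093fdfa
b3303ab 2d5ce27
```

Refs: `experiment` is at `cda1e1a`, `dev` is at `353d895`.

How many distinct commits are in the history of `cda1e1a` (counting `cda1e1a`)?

12

Walking parent pointers from cda1e1a: reachable set = {0c675ea, 16524d8, 3f805c2, 4d0897a, 52ef239, 90fd64c, 9c73ce9, a667dfc, a89a543, cda1e1a, e06b5d3, e26efbb}.
That is 12 commits.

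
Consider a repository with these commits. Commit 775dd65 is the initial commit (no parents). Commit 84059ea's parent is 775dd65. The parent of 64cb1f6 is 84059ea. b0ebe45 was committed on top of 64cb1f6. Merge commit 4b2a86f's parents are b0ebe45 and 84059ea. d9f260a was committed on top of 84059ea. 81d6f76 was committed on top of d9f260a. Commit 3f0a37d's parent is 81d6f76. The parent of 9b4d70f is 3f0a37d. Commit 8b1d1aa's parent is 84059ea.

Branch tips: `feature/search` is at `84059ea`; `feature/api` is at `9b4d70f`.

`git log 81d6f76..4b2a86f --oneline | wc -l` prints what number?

3

Reachable from 4b2a86f: {4b2a86f, 64cb1f6, 775dd65, 84059ea, b0ebe45}.
Reachable from 81d6f76: {775dd65, 81d6f76, 84059ea, d9f260a}.
In 4b2a86f's history but not 81d6f76's: {4b2a86f, 64cb1f6, b0ebe45} — 3 commits.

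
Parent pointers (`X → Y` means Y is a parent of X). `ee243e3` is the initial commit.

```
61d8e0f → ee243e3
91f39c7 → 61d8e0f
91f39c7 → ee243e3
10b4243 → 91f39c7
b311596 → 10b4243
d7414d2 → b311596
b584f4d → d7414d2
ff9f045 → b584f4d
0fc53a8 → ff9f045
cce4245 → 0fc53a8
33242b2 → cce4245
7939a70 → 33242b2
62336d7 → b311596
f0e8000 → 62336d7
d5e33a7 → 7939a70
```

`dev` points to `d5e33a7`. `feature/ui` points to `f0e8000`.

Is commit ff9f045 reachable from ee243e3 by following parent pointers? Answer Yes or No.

Ancestors of ee243e3: {ee243e3}.
ff9f045 is not in that set, so it is not an ancestor of ee243e3.

No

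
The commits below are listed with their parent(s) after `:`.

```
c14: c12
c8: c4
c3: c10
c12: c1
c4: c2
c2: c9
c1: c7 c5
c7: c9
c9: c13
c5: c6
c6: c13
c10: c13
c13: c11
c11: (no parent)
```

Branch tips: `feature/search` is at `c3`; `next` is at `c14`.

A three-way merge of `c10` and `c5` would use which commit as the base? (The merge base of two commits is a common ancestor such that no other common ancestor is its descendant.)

c13

Ancestors of c10: {c10, c11, c13}.
Ancestors of c5: {c11, c13, c5, c6}.
Common ancestors: {c11, c13}.
Among these, c13 is not an ancestor of any other common ancestor — it is the merge base.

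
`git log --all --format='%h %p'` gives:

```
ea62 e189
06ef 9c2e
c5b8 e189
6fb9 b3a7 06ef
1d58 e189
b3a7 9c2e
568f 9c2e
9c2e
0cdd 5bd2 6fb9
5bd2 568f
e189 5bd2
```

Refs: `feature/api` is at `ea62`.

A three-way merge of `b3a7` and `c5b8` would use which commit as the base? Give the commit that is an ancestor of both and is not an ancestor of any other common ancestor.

Ancestors of b3a7: {9c2e, b3a7}.
Ancestors of c5b8: {568f, 5bd2, 9c2e, c5b8, e189}.
Common ancestors: {9c2e}.
The only common ancestor is 9c2e, so it is the merge base.

9c2e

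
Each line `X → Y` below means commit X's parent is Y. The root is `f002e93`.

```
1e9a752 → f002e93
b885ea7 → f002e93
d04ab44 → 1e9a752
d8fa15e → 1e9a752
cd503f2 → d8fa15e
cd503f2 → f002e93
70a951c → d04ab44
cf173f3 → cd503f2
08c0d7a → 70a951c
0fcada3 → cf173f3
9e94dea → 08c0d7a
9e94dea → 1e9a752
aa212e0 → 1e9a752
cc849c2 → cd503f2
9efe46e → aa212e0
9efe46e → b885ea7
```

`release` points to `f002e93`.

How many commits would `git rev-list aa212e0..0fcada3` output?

4

Reachable from 0fcada3: {0fcada3, 1e9a752, cd503f2, cf173f3, d8fa15e, f002e93}.
Reachable from aa212e0: {1e9a752, aa212e0, f002e93}.
In 0fcada3's history but not aa212e0's: {0fcada3, cd503f2, cf173f3, d8fa15e} — 4 commits.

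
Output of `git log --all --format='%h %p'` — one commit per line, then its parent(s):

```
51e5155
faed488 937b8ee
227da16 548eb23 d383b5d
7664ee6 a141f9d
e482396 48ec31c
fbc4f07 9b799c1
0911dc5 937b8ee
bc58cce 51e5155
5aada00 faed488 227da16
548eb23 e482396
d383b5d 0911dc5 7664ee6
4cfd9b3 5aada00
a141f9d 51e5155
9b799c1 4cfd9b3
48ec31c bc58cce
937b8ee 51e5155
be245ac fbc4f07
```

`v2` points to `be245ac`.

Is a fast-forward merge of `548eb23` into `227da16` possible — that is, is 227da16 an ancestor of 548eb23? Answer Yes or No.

No

A fast-forward from 227da16 to 548eb23 is possible iff 227da16 is an ancestor of 548eb23.
Ancestors of 548eb23: {48ec31c, 51e5155, 548eb23, bc58cce, e482396}.
227da16 is not among them, so fast-forward is not possible.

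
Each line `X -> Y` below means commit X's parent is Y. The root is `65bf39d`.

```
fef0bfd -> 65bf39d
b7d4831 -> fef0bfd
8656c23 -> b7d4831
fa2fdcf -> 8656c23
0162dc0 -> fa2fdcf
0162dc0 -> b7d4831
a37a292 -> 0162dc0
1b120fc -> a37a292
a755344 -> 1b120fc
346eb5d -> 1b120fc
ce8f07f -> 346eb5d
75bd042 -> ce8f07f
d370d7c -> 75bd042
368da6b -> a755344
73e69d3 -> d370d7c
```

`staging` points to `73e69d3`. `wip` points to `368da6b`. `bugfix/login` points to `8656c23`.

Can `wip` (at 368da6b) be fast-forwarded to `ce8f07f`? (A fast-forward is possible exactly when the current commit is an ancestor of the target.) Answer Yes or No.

A fast-forward from 368da6b to ce8f07f is possible iff 368da6b is an ancestor of ce8f07f.
Ancestors of ce8f07f: {0162dc0, 1b120fc, 346eb5d, 65bf39d, 8656c23, a37a292, b7d4831, ce8f07f, fa2fdcf, fef0bfd}.
368da6b is not among them, so fast-forward is not possible.

No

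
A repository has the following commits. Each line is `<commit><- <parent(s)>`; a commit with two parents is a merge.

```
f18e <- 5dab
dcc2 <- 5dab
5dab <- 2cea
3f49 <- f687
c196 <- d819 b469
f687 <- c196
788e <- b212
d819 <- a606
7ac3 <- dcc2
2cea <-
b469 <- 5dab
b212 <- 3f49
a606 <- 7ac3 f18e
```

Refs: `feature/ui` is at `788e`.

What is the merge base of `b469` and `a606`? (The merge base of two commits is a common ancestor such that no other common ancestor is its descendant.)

5dab

Ancestors of b469: {2cea, 5dab, b469}.
Ancestors of a606: {2cea, 5dab, 7ac3, a606, dcc2, f18e}.
Common ancestors: {2cea, 5dab}.
Among these, 5dab is not an ancestor of any other common ancestor — it is the merge base.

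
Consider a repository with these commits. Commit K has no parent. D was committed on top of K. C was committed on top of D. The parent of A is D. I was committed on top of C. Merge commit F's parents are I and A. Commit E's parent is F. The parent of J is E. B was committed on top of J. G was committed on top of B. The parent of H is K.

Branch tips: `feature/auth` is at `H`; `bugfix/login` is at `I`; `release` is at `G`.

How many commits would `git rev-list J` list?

8

Walking parent pointers from J: reachable set = {A, C, D, E, F, I, J, K}.
That is 8 commits.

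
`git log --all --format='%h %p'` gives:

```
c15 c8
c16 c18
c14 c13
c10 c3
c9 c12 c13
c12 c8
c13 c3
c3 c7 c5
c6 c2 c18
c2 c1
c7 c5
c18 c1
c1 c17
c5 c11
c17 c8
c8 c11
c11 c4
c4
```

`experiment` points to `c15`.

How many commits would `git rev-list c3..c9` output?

4

Reachable from c9: {c11, c12, c13, c3, c4, c5, c7, c8, c9}.
Reachable from c3: {c11, c3, c4, c5, c7}.
In c9's history but not c3's: {c12, c13, c8, c9} — 4 commits.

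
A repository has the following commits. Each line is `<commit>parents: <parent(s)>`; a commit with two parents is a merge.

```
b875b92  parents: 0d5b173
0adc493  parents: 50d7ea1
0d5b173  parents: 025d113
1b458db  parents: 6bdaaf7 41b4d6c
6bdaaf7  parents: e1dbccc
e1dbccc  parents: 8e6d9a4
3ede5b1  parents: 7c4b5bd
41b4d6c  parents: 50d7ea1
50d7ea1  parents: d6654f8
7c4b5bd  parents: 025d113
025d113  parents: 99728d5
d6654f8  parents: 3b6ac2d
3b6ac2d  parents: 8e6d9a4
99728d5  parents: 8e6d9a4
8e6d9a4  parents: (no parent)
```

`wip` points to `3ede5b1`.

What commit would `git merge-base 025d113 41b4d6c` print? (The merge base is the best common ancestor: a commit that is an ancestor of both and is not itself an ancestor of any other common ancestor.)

8e6d9a4

Ancestors of 025d113: {025d113, 8e6d9a4, 99728d5}.
Ancestors of 41b4d6c: {3b6ac2d, 41b4d6c, 50d7ea1, 8e6d9a4, d6654f8}.
Common ancestors: {8e6d9a4}.
The only common ancestor is 8e6d9a4, so it is the merge base.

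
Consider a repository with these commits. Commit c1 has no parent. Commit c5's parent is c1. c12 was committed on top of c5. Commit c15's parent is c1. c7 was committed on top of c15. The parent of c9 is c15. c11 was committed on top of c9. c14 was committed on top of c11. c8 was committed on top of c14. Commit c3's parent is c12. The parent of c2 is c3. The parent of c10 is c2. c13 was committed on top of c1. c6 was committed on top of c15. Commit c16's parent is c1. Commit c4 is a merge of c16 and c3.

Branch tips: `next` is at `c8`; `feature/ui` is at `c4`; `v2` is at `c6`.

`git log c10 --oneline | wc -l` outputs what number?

Walking parent pointers from c10: reachable set = {c1, c10, c12, c2, c3, c5}.
That is 6 commits.

6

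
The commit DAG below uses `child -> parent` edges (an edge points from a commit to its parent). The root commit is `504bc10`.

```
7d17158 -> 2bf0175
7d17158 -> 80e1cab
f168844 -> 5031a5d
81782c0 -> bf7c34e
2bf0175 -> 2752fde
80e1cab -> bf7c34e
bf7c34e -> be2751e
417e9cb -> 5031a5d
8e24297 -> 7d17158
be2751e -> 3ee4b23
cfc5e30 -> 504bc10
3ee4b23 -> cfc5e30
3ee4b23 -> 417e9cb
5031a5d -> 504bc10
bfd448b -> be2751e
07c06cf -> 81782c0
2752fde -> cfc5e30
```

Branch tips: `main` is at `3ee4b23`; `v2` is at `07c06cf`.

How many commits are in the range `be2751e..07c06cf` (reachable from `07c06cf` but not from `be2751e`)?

Reachable from 07c06cf: {07c06cf, 3ee4b23, 417e9cb, 5031a5d, 504bc10, 81782c0, be2751e, bf7c34e, cfc5e30}.
Reachable from be2751e: {3ee4b23, 417e9cb, 5031a5d, 504bc10, be2751e, cfc5e30}.
In 07c06cf's history but not be2751e's: {07c06cf, 81782c0, bf7c34e} — 3 commits.

3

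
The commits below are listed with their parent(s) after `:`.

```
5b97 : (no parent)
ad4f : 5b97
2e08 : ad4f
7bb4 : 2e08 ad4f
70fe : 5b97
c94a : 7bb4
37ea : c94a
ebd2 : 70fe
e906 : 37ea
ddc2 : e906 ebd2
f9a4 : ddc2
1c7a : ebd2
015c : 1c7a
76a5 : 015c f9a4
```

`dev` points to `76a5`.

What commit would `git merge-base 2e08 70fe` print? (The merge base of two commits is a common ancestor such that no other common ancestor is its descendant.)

Ancestors of 2e08: {2e08, 5b97, ad4f}.
Ancestors of 70fe: {5b97, 70fe}.
Common ancestors: {5b97}.
The only common ancestor is 5b97, so it is the merge base.

5b97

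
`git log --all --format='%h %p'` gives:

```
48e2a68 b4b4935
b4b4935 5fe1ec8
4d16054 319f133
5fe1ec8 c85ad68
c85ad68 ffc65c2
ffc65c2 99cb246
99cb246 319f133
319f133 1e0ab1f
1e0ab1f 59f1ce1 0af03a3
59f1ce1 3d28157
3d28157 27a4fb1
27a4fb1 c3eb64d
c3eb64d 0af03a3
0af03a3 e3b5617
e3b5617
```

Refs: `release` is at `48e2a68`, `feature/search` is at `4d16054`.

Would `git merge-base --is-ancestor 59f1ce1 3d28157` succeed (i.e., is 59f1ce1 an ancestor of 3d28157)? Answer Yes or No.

Ancestors of 3d28157: {0af03a3, 27a4fb1, 3d28157, c3eb64d, e3b5617}.
59f1ce1 is not in that set, so it is not an ancestor of 3d28157.

No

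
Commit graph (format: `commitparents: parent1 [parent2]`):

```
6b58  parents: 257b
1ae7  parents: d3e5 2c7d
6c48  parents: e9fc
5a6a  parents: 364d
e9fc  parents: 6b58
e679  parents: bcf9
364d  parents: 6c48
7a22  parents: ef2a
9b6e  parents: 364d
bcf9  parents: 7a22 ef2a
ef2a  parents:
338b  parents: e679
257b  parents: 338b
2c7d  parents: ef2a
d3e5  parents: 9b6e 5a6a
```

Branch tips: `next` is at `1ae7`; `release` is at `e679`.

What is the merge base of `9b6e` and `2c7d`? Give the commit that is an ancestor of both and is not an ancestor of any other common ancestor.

ef2a

Ancestors of 9b6e: {257b, 338b, 364d, 6b58, 6c48, 7a22, 9b6e, bcf9, e679, e9fc, ef2a}.
Ancestors of 2c7d: {2c7d, ef2a}.
Common ancestors: {ef2a}.
The only common ancestor is ef2a, so it is the merge base.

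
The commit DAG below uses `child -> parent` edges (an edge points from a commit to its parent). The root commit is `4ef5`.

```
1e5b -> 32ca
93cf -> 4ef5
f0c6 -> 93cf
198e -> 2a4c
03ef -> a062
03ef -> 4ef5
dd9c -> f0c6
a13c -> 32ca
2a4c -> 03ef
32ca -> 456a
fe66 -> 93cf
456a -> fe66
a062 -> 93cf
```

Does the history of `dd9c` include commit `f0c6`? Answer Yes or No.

Yes

Ancestors of dd9c (commits reachable by following parents): {4ef5, 93cf, dd9c, f0c6}.
f0c6 is in that set, so it is an ancestor of dd9c.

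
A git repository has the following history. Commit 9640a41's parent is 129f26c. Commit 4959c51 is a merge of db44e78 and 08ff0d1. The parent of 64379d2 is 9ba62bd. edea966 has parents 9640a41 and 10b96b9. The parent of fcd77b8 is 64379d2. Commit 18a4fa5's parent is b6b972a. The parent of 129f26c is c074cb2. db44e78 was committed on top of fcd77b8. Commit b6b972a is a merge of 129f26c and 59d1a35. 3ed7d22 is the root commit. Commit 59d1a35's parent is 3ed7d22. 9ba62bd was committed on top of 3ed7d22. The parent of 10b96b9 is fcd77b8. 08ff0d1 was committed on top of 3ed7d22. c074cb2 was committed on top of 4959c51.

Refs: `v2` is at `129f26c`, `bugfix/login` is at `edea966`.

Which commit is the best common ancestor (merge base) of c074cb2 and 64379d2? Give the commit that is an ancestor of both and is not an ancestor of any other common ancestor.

64379d2

Ancestors of c074cb2: {08ff0d1, 3ed7d22, 4959c51, 64379d2, 9ba62bd, c074cb2, db44e78, fcd77b8}.
Ancestors of 64379d2: {3ed7d22, 64379d2, 9ba62bd}.
Common ancestors: {3ed7d22, 64379d2, 9ba62bd}.
Among these, 64379d2 is not an ancestor of any other common ancestor — it is the merge base.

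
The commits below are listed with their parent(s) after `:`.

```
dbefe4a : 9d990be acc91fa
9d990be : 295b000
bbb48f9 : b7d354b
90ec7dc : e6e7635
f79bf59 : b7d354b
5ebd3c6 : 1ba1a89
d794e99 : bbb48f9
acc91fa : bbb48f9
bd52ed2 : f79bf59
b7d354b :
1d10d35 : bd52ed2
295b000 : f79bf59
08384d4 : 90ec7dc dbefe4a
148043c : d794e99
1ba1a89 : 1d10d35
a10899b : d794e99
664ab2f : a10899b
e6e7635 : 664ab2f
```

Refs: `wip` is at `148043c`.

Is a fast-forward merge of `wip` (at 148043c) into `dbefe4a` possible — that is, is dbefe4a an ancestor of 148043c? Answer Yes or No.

A fast-forward from dbefe4a to 148043c is possible iff dbefe4a is an ancestor of 148043c.
Ancestors of 148043c: {148043c, b7d354b, bbb48f9, d794e99}.
dbefe4a is not among them, so fast-forward is not possible.

No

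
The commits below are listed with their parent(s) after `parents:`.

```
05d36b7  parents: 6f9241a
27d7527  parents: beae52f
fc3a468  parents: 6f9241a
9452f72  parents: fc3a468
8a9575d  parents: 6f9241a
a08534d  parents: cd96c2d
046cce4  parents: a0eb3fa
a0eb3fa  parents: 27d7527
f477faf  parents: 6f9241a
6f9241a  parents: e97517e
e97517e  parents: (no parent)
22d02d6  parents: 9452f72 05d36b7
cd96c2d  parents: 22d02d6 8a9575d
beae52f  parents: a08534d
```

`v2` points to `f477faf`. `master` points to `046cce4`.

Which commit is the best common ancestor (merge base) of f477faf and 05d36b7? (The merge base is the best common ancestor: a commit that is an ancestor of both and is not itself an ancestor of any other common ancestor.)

Ancestors of f477faf: {6f9241a, e97517e, f477faf}.
Ancestors of 05d36b7: {05d36b7, 6f9241a, e97517e}.
Common ancestors: {6f9241a, e97517e}.
Among these, 6f9241a is not an ancestor of any other common ancestor — it is the merge base.

6f9241a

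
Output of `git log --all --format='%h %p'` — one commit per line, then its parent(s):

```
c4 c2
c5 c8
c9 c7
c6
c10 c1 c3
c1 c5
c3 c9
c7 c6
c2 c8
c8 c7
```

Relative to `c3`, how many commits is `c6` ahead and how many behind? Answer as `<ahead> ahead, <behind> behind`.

0 ahead, 3 behind

Reachable from c6: {c6}.
Reachable from c3: {c3, c6, c7, c9}.
Only in c6's history (ahead): {} — 0.
Only in c3's history (behind): {c3, c7, c9} — 3.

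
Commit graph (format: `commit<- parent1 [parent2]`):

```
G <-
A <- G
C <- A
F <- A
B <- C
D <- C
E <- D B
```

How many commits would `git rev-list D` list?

Walking parent pointers from D: reachable set = {A, C, D, G}.
That is 4 commits.

4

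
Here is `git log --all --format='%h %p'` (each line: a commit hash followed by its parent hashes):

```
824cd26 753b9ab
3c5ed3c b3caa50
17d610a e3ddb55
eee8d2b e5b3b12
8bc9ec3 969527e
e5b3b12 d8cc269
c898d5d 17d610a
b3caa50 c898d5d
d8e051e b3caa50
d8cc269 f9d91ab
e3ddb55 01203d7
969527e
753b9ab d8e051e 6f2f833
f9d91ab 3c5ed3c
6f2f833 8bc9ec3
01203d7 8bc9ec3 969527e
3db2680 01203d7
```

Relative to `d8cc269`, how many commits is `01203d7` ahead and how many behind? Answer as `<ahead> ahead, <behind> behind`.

0 ahead, 7 behind

Reachable from 01203d7: {01203d7, 8bc9ec3, 969527e}.
Reachable from d8cc269: {01203d7, 17d610a, 3c5ed3c, 8bc9ec3, 969527e, b3caa50, c898d5d, d8cc269, e3ddb55, f9d91ab}.
Only in 01203d7's history (ahead): {} — 0.
Only in d8cc269's history (behind): {17d610a, 3c5ed3c, b3caa50, c898d5d, d8cc269, e3ddb55, f9d91ab} — 7.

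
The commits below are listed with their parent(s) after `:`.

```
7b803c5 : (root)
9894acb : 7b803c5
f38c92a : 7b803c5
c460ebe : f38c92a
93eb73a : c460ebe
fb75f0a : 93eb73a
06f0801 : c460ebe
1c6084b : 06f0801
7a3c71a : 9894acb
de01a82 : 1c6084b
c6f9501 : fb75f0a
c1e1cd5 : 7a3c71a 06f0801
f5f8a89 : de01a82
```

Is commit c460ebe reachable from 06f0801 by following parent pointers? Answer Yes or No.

Yes

Ancestors of 06f0801 (commits reachable by following parents): {06f0801, 7b803c5, c460ebe, f38c92a}.
c460ebe is in that set, so it is an ancestor of 06f0801.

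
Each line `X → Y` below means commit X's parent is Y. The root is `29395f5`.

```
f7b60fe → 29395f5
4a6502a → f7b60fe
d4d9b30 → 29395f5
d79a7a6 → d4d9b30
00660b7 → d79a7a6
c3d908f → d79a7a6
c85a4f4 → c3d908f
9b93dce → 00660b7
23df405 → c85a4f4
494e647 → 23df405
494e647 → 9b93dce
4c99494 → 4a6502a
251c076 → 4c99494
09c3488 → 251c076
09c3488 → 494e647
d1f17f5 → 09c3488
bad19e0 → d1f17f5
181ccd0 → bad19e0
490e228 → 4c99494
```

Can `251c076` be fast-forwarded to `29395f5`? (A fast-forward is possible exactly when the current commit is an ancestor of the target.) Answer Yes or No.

A fast-forward from 251c076 to 29395f5 is possible iff 251c076 is an ancestor of 29395f5.
Ancestors of 29395f5: {29395f5}.
251c076 is not among them, so fast-forward is not possible.

No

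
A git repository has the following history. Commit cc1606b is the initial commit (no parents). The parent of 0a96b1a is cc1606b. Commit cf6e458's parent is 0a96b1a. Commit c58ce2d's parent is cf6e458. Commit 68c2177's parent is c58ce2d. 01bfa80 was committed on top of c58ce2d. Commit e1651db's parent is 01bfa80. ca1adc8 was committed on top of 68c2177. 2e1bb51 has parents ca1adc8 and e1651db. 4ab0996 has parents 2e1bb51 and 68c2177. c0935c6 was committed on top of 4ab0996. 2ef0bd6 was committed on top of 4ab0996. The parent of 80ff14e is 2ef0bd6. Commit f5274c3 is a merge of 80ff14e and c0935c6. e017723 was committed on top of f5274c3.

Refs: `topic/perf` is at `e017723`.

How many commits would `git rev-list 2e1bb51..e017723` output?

6

Reachable from e017723: {01bfa80, 0a96b1a, 2e1bb51, 2ef0bd6, 4ab0996, 68c2177, 80ff14e, c0935c6, c58ce2d, ca1adc8, cc1606b, cf6e458, e017723, e1651db, f5274c3}.
Reachable from 2e1bb51: {01bfa80, 0a96b1a, 2e1bb51, 68c2177, c58ce2d, ca1adc8, cc1606b, cf6e458, e1651db}.
In e017723's history but not 2e1bb51's: {2ef0bd6, 4ab0996, 80ff14e, c0935c6, e017723, f5274c3} — 6 commits.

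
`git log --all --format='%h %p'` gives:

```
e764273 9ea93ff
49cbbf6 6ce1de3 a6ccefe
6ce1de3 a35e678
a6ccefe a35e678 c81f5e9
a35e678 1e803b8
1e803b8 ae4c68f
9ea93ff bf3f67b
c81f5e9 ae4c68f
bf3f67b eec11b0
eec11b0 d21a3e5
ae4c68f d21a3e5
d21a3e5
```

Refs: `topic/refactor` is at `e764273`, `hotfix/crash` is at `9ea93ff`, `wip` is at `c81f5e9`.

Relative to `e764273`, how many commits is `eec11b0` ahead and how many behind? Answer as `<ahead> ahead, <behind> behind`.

0 ahead, 3 behind

Reachable from eec11b0: {d21a3e5, eec11b0}.
Reachable from e764273: {9ea93ff, bf3f67b, d21a3e5, e764273, eec11b0}.
Only in eec11b0's history (ahead): {} — 0.
Only in e764273's history (behind): {9ea93ff, bf3f67b, e764273} — 3.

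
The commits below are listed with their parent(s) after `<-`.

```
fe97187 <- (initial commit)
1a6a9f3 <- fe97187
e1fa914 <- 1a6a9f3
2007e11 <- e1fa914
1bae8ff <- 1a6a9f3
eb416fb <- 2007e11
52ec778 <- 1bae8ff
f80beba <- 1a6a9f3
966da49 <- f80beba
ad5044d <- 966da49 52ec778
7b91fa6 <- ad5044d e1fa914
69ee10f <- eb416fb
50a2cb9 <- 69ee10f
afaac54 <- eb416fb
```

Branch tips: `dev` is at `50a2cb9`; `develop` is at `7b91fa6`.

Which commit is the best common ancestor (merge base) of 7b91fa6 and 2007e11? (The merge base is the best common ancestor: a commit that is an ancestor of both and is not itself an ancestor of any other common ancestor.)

e1fa914

Ancestors of 7b91fa6: {1a6a9f3, 1bae8ff, 52ec778, 7b91fa6, 966da49, ad5044d, e1fa914, f80beba, fe97187}.
Ancestors of 2007e11: {1a6a9f3, 2007e11, e1fa914, fe97187}.
Common ancestors: {1a6a9f3, e1fa914, fe97187}.
Among these, e1fa914 is not an ancestor of any other common ancestor — it is the merge base.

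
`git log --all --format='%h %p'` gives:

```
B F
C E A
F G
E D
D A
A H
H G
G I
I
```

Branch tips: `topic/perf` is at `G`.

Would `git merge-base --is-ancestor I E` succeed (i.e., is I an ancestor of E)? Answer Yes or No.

Yes

Ancestors of E (commits reachable by following parents): {A, D, E, G, H, I}.
I is in that set, so it is an ancestor of E.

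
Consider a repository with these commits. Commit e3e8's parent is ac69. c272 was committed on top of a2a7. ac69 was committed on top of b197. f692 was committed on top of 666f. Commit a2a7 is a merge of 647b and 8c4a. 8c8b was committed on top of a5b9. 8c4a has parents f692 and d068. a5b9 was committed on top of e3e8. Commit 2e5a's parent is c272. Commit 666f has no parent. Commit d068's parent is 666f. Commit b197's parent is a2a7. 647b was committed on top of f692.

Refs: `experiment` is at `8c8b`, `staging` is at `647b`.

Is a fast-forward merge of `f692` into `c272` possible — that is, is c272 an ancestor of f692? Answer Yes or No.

A fast-forward from c272 to f692 is possible iff c272 is an ancestor of f692.
Ancestors of f692: {666f, f692}.
c272 is not among them, so fast-forward is not possible.

No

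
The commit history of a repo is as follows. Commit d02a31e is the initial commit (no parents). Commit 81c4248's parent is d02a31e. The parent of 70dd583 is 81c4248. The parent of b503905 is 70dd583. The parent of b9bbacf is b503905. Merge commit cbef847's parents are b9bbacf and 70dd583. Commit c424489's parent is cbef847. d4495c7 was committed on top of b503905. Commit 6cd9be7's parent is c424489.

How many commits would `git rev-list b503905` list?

4

Walking parent pointers from b503905: reachable set = {70dd583, 81c4248, b503905, d02a31e}.
That is 4 commits.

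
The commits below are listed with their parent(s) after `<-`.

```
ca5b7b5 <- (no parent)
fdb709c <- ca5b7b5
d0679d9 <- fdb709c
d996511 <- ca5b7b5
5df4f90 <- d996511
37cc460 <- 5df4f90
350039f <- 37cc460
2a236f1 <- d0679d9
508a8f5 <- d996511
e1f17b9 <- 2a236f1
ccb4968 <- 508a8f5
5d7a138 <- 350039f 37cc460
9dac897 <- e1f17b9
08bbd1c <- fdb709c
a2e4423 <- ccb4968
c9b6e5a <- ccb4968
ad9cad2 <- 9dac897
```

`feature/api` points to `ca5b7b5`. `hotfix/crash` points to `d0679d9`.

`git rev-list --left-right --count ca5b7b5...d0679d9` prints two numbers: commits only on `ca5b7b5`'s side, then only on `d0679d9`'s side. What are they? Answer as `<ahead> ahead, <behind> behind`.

0 ahead, 2 behind

Reachable from ca5b7b5: {ca5b7b5}.
Reachable from d0679d9: {ca5b7b5, d0679d9, fdb709c}.
Only in ca5b7b5's history (ahead): {} — 0.
Only in d0679d9's history (behind): {d0679d9, fdb709c} — 2.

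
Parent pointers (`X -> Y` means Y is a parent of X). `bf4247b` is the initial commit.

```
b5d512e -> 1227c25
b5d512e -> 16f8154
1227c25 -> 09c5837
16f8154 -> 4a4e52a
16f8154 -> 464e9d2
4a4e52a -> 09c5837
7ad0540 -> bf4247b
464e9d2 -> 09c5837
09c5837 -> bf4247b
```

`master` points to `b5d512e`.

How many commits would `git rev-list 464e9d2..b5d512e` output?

4

Reachable from b5d512e: {09c5837, 1227c25, 16f8154, 464e9d2, 4a4e52a, b5d512e, bf4247b}.
Reachable from 464e9d2: {09c5837, 464e9d2, bf4247b}.
In b5d512e's history but not 464e9d2's: {1227c25, 16f8154, 4a4e52a, b5d512e} — 4 commits.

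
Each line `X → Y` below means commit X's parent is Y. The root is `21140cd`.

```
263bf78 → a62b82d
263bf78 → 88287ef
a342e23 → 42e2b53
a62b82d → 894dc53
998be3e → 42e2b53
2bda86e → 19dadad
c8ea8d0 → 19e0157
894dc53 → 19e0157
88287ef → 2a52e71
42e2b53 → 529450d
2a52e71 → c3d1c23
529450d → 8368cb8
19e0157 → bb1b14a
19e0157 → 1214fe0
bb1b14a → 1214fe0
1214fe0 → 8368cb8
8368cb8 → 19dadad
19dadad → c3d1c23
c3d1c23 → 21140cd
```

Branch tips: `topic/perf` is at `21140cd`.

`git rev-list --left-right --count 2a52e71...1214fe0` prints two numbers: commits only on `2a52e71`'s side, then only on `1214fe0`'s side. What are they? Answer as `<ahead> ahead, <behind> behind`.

Reachable from 2a52e71: {21140cd, 2a52e71, c3d1c23}.
Reachable from 1214fe0: {1214fe0, 19dadad, 21140cd, 8368cb8, c3d1c23}.
Only in 2a52e71's history (ahead): {2a52e71} — 1.
Only in 1214fe0's history (behind): {1214fe0, 19dadad, 8368cb8} — 3.

1 ahead, 3 behind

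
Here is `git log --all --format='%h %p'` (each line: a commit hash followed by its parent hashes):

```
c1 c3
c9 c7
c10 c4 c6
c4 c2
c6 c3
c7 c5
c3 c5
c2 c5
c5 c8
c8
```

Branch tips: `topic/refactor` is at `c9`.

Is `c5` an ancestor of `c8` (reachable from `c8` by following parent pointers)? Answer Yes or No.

Ancestors of c8: {c8}.
c5 is not in that set, so it is not an ancestor of c8.

No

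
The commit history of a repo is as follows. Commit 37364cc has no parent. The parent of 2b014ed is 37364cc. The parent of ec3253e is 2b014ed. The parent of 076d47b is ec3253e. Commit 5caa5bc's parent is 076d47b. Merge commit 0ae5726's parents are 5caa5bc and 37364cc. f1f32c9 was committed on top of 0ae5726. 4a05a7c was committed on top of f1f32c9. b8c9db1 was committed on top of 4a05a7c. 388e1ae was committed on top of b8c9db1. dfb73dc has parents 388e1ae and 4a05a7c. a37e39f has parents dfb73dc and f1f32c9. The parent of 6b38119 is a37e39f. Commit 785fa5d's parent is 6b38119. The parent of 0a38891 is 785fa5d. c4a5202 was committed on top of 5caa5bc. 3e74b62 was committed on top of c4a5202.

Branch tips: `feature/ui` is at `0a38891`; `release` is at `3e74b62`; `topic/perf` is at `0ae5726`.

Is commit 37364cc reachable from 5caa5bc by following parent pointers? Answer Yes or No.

Ancestors of 5caa5bc (commits reachable by following parents): {076d47b, 2b014ed, 37364cc, 5caa5bc, ec3253e}.
37364cc is in that set, so it is an ancestor of 5caa5bc.

Yes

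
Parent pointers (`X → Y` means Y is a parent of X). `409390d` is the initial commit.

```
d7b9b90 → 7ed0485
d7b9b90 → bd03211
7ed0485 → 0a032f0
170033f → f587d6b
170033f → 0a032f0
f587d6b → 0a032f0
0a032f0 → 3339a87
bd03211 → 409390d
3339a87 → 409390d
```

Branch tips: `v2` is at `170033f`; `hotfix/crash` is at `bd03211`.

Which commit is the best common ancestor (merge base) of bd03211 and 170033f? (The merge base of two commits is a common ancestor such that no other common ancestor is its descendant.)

409390d

Ancestors of bd03211: {409390d, bd03211}.
Ancestors of 170033f: {0a032f0, 170033f, 3339a87, 409390d, f587d6b}.
Common ancestors: {409390d}.
The only common ancestor is 409390d, so it is the merge base.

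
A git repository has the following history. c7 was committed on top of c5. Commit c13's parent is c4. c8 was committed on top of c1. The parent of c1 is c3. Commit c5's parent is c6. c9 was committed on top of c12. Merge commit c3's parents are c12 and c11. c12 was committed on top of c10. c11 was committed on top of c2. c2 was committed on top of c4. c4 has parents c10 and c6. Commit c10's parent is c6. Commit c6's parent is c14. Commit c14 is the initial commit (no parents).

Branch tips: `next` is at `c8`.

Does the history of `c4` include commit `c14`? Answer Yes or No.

Yes

Ancestors of c4 (commits reachable by following parents): {c10, c14, c4, c6}.
c14 is in that set, so it is an ancestor of c4.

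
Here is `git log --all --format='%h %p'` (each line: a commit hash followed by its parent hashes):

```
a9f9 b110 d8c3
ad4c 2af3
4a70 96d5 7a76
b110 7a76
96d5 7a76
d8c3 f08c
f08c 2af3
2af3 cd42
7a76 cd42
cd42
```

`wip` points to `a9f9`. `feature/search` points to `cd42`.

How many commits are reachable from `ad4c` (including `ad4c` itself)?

3

Walking parent pointers from ad4c: reachable set = {2af3, ad4c, cd42}.
That is 3 commits.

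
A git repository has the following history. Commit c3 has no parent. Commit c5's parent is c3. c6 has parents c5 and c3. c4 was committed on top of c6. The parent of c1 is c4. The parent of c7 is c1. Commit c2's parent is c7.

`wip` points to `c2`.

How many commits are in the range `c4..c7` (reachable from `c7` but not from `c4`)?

2

Reachable from c7: {c1, c3, c4, c5, c6, c7}.
Reachable from c4: {c3, c4, c5, c6}.
In c7's history but not c4's: {c1, c7} — 2 commits.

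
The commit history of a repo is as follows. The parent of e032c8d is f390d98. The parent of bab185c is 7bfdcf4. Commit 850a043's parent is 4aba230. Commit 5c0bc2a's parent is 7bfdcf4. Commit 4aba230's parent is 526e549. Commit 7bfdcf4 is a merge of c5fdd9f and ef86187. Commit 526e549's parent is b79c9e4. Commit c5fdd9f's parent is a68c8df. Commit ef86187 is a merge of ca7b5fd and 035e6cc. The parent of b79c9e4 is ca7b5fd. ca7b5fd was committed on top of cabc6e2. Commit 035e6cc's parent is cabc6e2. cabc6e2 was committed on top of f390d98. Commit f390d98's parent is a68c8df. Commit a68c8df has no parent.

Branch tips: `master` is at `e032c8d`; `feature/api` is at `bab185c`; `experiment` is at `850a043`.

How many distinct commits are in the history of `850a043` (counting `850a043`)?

Walking parent pointers from 850a043: reachable set = {4aba230, 526e549, 850a043, a68c8df, b79c9e4, ca7b5fd, cabc6e2, f390d98}.
That is 8 commits.

8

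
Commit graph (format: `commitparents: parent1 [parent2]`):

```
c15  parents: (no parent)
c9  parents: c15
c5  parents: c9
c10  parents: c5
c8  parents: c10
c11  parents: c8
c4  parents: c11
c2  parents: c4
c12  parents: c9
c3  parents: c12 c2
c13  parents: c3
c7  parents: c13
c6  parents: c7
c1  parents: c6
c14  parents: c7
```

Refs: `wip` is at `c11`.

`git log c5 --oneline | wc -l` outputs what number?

Walking parent pointers from c5: reachable set = {c15, c5, c9}.
That is 3 commits.

3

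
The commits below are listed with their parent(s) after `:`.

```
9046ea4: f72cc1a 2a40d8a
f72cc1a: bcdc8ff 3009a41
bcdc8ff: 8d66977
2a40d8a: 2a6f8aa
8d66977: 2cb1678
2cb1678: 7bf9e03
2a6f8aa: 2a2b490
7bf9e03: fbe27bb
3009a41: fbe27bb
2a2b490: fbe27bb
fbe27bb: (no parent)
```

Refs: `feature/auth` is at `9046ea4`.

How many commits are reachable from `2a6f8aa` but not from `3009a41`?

Reachable from 2a6f8aa: {2a2b490, 2a6f8aa, fbe27bb}.
Reachable from 3009a41: {3009a41, fbe27bb}.
In 2a6f8aa's history but not 3009a41's: {2a2b490, 2a6f8aa} — 2 commits.

2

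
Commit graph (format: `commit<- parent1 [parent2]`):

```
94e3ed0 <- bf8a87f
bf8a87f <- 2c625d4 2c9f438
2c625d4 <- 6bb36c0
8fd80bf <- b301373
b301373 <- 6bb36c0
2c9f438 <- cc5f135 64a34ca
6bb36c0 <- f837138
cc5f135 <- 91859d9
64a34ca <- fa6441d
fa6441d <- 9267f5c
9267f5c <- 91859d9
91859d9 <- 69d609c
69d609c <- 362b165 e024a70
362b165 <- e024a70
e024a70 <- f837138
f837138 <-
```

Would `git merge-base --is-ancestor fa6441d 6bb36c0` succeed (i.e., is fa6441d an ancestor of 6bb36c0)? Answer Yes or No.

Ancestors of 6bb36c0: {6bb36c0, f837138}.
fa6441d is not in that set, so it is not an ancestor of 6bb36c0.

No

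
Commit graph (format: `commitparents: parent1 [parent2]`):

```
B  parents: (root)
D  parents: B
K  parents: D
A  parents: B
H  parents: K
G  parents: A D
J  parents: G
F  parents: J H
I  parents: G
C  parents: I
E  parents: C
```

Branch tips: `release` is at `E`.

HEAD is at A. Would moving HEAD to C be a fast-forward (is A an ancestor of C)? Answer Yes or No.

Yes

A fast-forward from A to C is possible iff A is an ancestor of C.
Ancestors of C: {A, B, C, D, G, I}.
A is among them, so fast-forward is possible.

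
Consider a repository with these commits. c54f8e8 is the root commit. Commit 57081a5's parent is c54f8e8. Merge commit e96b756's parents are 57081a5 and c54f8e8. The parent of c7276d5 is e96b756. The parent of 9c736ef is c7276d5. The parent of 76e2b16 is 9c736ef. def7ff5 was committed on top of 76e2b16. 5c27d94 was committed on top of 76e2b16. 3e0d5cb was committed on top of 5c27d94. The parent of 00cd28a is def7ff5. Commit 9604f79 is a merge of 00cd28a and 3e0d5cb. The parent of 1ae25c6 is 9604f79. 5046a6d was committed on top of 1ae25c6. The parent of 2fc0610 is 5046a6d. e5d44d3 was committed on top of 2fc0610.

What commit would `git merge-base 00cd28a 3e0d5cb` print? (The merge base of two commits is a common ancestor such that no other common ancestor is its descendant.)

Ancestors of 00cd28a: {00cd28a, 57081a5, 76e2b16, 9c736ef, c54f8e8, c7276d5, def7ff5, e96b756}.
Ancestors of 3e0d5cb: {3e0d5cb, 57081a5, 5c27d94, 76e2b16, 9c736ef, c54f8e8, c7276d5, e96b756}.
Common ancestors: {57081a5, 76e2b16, 9c736ef, c54f8e8, c7276d5, e96b756}.
Among these, 76e2b16 is not an ancestor of any other common ancestor — it is the merge base.

76e2b16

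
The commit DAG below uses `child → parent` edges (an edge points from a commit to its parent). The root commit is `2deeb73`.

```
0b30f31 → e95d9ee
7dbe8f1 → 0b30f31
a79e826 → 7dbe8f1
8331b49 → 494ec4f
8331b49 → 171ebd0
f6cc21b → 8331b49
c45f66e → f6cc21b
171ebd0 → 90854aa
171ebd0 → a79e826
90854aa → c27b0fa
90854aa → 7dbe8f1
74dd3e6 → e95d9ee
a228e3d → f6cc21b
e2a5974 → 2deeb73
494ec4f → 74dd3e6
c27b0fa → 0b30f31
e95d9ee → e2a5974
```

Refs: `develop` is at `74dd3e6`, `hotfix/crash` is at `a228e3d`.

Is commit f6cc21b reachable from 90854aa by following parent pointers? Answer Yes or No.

Ancestors of 90854aa: {0b30f31, 2deeb73, 7dbe8f1, 90854aa, c27b0fa, e2a5974, e95d9ee}.
f6cc21b is not in that set, so it is not an ancestor of 90854aa.

No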